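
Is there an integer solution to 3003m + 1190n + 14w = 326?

no

gcd(3003, 1190) = 7  (3003 = 2·1190 + 623, 1190 = 1·623 + 567, 623 = 1·567 + 56, 567 = 10·56 + 7, 56 = 8·7).
gcd(7, 14) = 7.
7 does not divide 326 (remainder 4), so no integer solutions.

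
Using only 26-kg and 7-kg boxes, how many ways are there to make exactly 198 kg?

Need nonnegative integers with 26j + 7k = 198.
gcd(26, 7) = 1, and 26·(3) + 7·(-11) = 1.
So (j₀, k₀) = (594, -2178); general j = 594 + 7t, k = -2178 - 26t.
j ≥ 0 ⇒ t ≥ -84; k ≥ 0 ⇒ t ≤ -84. That's 1 value of t.

1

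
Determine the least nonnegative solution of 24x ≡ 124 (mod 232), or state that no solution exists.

no solution

gcd(232, 24):
  232 = 9×24 + 16
  24 = 1×16 + 8
  16 = 2×8
so gcd(232, 24) = 8.
8 does not divide 124, so the congruence has no solution.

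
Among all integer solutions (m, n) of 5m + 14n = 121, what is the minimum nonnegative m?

13

gcd(14, 5) = 1  (14 = 2×5 + 4, 5 = 1×4 + 1, 4 = 4×1).
1 divides 121, so solutions exist.
Back-substituting, 5×(3) + 14×(-1) = 1.
Scale by 121/1 = 121: (m₀, n₀) = (363, -121).
General solution: m = 363 + 14t, n = -121 - 5t for integer t.
m ≥ 0: smallest is 363 mod 14 = 13 (at t = -25), with n = 4.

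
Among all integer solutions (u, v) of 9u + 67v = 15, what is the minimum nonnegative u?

24

gcd(67, 9) = 1  (67 = 7×9 + 4, 9 = 2×4 + 1, 4 = 4×1).
1 divides 15, so solutions exist.
Back-substituting, 9×(15) + 67×(-2) = 1.
Scale by 15/1 = 15: (u₀, v₀) = (225, -30).
General solution: u = 225 + 67t, v = -30 - 9t for integer t.
u ≥ 0: smallest is 225 mod 67 = 24 (at t = -3), with v = -3.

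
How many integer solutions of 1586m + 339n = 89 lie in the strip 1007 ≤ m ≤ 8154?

21

gcd(1586, 339) = 1  (1586 = 4·339 + 230, 339 = 1·230 + 109, 230 = 2·109 + 12, 109 = 9·12 + 1, 12 = 12·1).
Back-substituting, 1586·(-28) + 339·(131) = 1.
Scale by 89: particular solution (-2492, 11659); reduce m mod 339: (220, -1029).
General solution: m = 220 + 339t, n = -1029 - 1586t for integer t.
1007 ≤ 220 + 339t ≤ 8154 gives t ∈ [3, 23], which is 21 values.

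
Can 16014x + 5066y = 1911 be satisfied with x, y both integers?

no

gcd(16014, 5066) = 34  (16014 = 3·5066 + 816, 5066 = 6·816 + 170, 816 = 4·170 + 136, 170 = 1·136 + 34, 136 = 4·34).
34 does not divide 1911 (remainder 7), so no integer solutions.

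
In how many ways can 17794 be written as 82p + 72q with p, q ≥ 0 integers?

7

gcd(82, 72) = 2  (82 = 1*72 + 10, 72 = 7*10 + 2, 10 = 5*2).
Back-substituting, 82*(-7) + 72*(8) = 2.
Scale by 8897: one solution is (-62279, 71176). Reduce p mod 36: (1, 246).
General: p = 1 + 36t, q = 246 - 41t.
p ≥ 0 ⇒ t ≥ 0; q ≥ 0 ⇒ t ≤ 6. So t ∈ [0, 6]: 7 solutions.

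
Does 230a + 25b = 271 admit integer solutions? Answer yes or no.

no

gcd(230, 25) = 5.
5 does not divide 271 (remainder 1), so no integer solutions.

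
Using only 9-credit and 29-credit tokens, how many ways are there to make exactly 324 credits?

2

Need nonnegative integers with 9j + 29k = 324.
gcd(9, 29) = 1, and 9·(13) + 29·(-4) = 1.
So (j₀, k₀) = (4212, -1296); general j = 4212 + 29t, k = -1296 - 9t.
j ≥ 0 ⇒ t ≥ -145; k ≥ 0 ⇒ t ≤ -144. That's 2 values of t.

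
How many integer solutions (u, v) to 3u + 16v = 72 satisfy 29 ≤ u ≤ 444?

26

gcd(16, 3) = 1  (16 = 5·3 + 1, 3 = 3·1).
Back-substituting, 3·(-5) + 16·(1) = 1.
Scale by 72: particular solution (-360, 72); reduce u mod 16: (8, 3).
General solution: u = 8 + 16t, v = 3 - 3t for integer t.
29 ≤ 8 + 16t ≤ 444 gives t ∈ [2, 27], which is 26 values.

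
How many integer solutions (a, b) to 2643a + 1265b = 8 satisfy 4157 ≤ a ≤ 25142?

17

gcd(2643, 1265) = 1.
By Bézout, 2643×(-403) + 1265×(842) = 1.
Particular solution: (571, -1193).
General solution: a = 571 + 1265t, b = -1193 - 2643t for integer t.
4157 ≤ 571 + 1265t ≤ 25142 gives t ∈ [3, 19], which is 17 values.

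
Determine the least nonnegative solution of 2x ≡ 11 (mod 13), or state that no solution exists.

gcd(13, 2):
  13 = 6×2 + 1
  2 = 2×1
so gcd(13, 2) = 1.
1 divides 11, so solutions exist.
Back-substitute for Bézout coefficients:
  1 = 13 - 6×2
  ... = 2×(-6) + 13×(1)
So 2×(-6) ≡ 1 (mod 13); multiply by 11: x ≡ -66 (mod 13).
Smallest nonnegative: x = -66 mod 13 = 12.

12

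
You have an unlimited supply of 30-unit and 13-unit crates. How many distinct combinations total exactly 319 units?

1

Need nonnegative integers with 30j + 13k = 319.
gcd(30, 13) = 1, and 30·(-3) + 13·(7) = 1.
So (j₀, k₀) = (-957, 2233); general j = -957 + 13t, k = 2233 - 30t.
j ≥ 0 ⇒ t ≥ 74; k ≥ 0 ⇒ t ≤ 74. That's 1 value of t.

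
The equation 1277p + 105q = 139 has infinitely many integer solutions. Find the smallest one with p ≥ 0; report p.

gcd(1277, 105) = 1  (1277 = 12·105 + 17, 105 = 6·17 + 3, 17 = 5·3 + 2, 3 = 1·2 + 1, 2 = 2·1).
1 divides 139, so solutions exist.
Back-substituting, 1277·(-37) + 105·(450) = 1.
Scale by 139/1 = 139: (p₀, q₀) = (-5143, 62550).
General solution: p = -5143 + 105t, q = 62550 - 1277t for integer t.
p ≥ 0: smallest is -5143 mod 105 = 2 (at t = 49), with q = -23.

2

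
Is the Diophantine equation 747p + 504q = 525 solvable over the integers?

gcd(747, 504) = 9  (747 = 1·504 + 243, 504 = 2·243 + 18, 243 = 13·18 + 9, 18 = 2·9).
9 does not divide 525 (remainder 3), so no integer solutions.

no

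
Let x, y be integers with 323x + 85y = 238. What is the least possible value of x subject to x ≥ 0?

1

gcd(323, 85) = 17.
17 divides 238, so solutions exist.
By Bézout, 323×(-1) + 85×(4) = 17.
Scale by 238/17 = 14: (x₀, y₀) = (-14, 56).
General solution: x = -14 + 5t, y = 56 - 19t for integer t.
x ≥ 0: smallest is -14 mod 5 = 1 (at t = 3), with y = -1.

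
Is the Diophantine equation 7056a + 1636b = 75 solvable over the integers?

no

gcd(7056, 1636):
  7056 = 4*1636 + 512
  1636 = 3*512 + 100
  512 = 5*100 + 12
  100 = 8*12 + 4
  12 = 3*4
so gcd(7056, 1636) = 4.
4 does not divide 75 (remainder 3), so no integer solutions.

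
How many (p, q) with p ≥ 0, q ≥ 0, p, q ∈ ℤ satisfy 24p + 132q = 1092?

4

gcd(132, 24):
  132 = 5·24 + 12
  24 = 2·12
so gcd(132, 24) = 12.
Back-substitute for Bézout coefficients:
  12 = 132 - 5·24
  ... = 24·(-5) + 132·(1)
Scale by 91: one solution is (-455, 91). Reduce p mod 11: (7, 7).
General: p = 7 + 11t, q = 7 - 2t.
p ≥ 0 ⇒ t ≥ 0; q ≥ 0 ⇒ t ≤ 3. So t ∈ [0, 3]: 4 solutions.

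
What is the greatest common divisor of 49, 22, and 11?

gcd(49, 22) = 1  (49 = 2*22 + 5, 22 = 4*5 + 2, 5 = 2*2 + 1, 2 = 2*1).
gcd(1, 11) = 1.

1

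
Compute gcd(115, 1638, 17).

1

gcd(1638, 115):
  1638 = 14·115 + 28
  115 = 4·28 + 3
  28 = 9·3 + 1
  3 = 3·1
so gcd(1638, 115) = 1.
gcd(1, 17) = 1.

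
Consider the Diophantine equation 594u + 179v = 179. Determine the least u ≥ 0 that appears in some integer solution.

0

gcd(594, 179) = 1  (594 = 3·179 + 57, 179 = 3·57 + 8, 57 = 7·8 + 1, 8 = 8·1).
1 divides 179, so solutions exist.
Back-substituting, 594·(22) + 179·(-73) = 1.
Scale by 179/1 = 179: (u₀, v₀) = (3938, -13067).
General solution: u = 3938 + 179t, v = -13067 - 594t for integer t.
u ≥ 0: smallest is 3938 mod 179 = 0 (at t = -22), with v = 1.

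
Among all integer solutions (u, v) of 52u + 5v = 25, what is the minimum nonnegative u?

0

gcd(52, 5):
  52 = 10*5 + 2
  5 = 2*2 + 1
  2 = 2*1
so gcd(52, 5) = 1.
1 divides 25, so solutions exist.
Back-substitute for Bézout coefficients:
  1 = 5 - 2*2
  ... = 52*(-2) + 5*(21)
Scale by 25/1 = 25: (u₀, v₀) = (-50, 525).
General solution: u = -50 + 5t, v = 525 - 52t for integer t.
u ≥ 0: smallest is -50 mod 5 = 0 (at t = 10), with v = 5.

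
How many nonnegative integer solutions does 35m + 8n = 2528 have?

10

gcd(35, 8):
  35 = 4·8 + 3
  8 = 2·3 + 2
  3 = 1·2 + 1
  2 = 2·1
so gcd(35, 8) = 1.
Back-substitute for Bézout coefficients:
  1 = 3 - 1·2
  ... = 35·(3) + 8·(-13)
Scale by 2528: one solution is (7584, -32864). Reduce m mod 8: (0, 316).
General: m = 0 + 8t, n = 316 - 35t.
m ≥ 0 ⇒ t ≥ 0; n ≥ 0 ⇒ t ≤ 9. So t ∈ [0, 9]: 10 solutions.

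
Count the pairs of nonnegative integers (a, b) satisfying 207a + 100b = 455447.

22

gcd(207, 100) = 1  (207 = 2×100 + 7, 100 = 14×7 + 2, 7 = 3×2 + 1, 2 = 2×1).
Back-substituting, 207×(43) + 100×(-89) = 1.
Scale by 455447: one solution is (19584221, -40534783). Reduce a mod 100: (21, 4511).
General: a = 21 + 100t, b = 4511 - 207t.
a ≥ 0 ⇒ t ≥ 0; b ≥ 0 ⇒ t ≤ 21. So t ∈ [0, 21]: 22 solutions.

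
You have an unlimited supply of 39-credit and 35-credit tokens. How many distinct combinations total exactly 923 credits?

1

Need nonnegative integers with 39j + 35k = 923.
gcd(39, 35) = 1, and 39·(9) + 35·(-10) = 1.
So (j₀, k₀) = (8307, -9230); general j = 8307 + 35t, k = -9230 - 39t.
j ≥ 0 ⇒ t ≥ -237; k ≥ 0 ⇒ t ≤ -237. That's 1 value of t.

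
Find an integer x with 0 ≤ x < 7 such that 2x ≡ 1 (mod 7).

4

gcd(7, 2) = 1  (7 = 3×2 + 1, 2 = 2×1).
Back-substituting, 2×(-3) + 7×(1) = 1.
So 2×-3 ≡ 1 (mod 7), and -3 mod 7 = 4.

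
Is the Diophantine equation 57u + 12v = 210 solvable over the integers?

gcd(57, 12) = 3.
3 divides 210, so integer solutions exist.

yes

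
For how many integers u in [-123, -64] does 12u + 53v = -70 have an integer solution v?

gcd(53, 12):
  53 = 4*12 + 5
  12 = 2*5 + 2
  5 = 2*2 + 1
  2 = 2*1
so gcd(53, 12) = 1.
Back-substitute for Bézout coefficients:
  1 = 5 - 2*2
  ... = 12*(-22) + 53*(5)
Scale by -70: particular solution (1540, -350); reduce u mod 53: (3, -2).
General solution: u = 3 + 53t, v = -2 - 12t for integer t.
-123 ≤ 3 + 53t ≤ -64 gives t ∈ [-2, -2], which is 1 value.

1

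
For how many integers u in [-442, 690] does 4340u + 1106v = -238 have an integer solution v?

14

gcd(4340, 1106) = 14.
By Bézout, 4340·(13) + 1106·(-51) = 14.
Particular solution: (16, -63).
General solution: u = 16 + 79t, v = -63 - 310t for integer t.
-442 ≤ 16 + 79t ≤ 690 gives t ∈ [-5, 8], which is 14 values.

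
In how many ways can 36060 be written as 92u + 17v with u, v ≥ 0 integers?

23

gcd(92, 17) = 1  (92 = 5·17 + 7, 17 = 2·7 + 3, 7 = 2·3 + 1, 3 = 3·1).
Back-substituting, 92·(5) + 17·(-27) = 1.
Scale by 36060: one solution is (180300, -973620). Reduce u mod 17: (15, 2040).
General: u = 15 + 17t, v = 2040 - 92t.
u ≥ 0 ⇒ t ≥ 0; v ≥ 0 ⇒ t ≤ 22. So t ∈ [0, 22]: 23 solutions.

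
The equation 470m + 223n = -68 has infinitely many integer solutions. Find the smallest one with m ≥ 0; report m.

gcd(470, 223):
  470 = 2·223 + 24
  223 = 9·24 + 7
  24 = 3·7 + 3
  7 = 2·3 + 1
  3 = 3·1
so gcd(470, 223) = 1.
1 divides -68, so solutions exist.
Back-substitute for Bézout coefficients:
  1 = 7 - 2·3
  ... = 470·(-65) + 223·(137)
Scale by -68/1 = -68: (m₀, n₀) = (4420, -9316).
General solution: m = 4420 + 223t, n = -9316 - 470t for integer t.
m ≥ 0: smallest is 4420 mod 223 = 183 (at t = -19), with n = -386.

183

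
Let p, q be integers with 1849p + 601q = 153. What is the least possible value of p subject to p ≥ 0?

539

gcd(1849, 601):
  1849 = 3·601 + 46
  601 = 13·46 + 3
  46 = 15·3 + 1
  3 = 3·1
so gcd(1849, 601) = 1.
1 divides 153, so solutions exist.
Back-substitute for Bézout coefficients:
  1 = 46 - 15·3
  ... = 1849·(196) + 601·(-603)
Scale by 153/1 = 153: (p₀, q₀) = (29988, -92259).
General solution: p = 29988 + 601t, q = -92259 - 1849t for integer t.
p ≥ 0: smallest is 29988 mod 601 = 539 (at t = -49), with q = -1658.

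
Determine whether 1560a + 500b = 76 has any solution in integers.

no

gcd(1560, 500) = 20.
20 does not divide 76 (remainder 16), so no integer solutions.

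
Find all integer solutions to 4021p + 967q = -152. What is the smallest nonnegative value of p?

gcd(4021, 967):
  4021 = 4*967 + 153
  967 = 6*153 + 49
  153 = 3*49 + 6
  49 = 8*6 + 1
  6 = 6*1
so gcd(4021, 967) = 1.
1 divides -152, so solutions exist.
Back-substitute for Bézout coefficients:
  1 = 49 - 8*6
  ... = 4021*(-158) + 967*(657)
Scale by -152/1 = -152: (p₀, q₀) = (24016, -99864).
General solution: p = 24016 + 967t, q = -99864 - 4021t for integer t.
p ≥ 0: smallest is 24016 mod 967 = 808 (at t = -24), with q = -3360.

808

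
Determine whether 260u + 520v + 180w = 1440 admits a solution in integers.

yes

gcd(520, 260) = 260.
gcd(260, 180) = 20.
20 divides 1440, so integer solutions exist.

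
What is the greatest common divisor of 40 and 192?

8

gcd(192, 40):
  192 = 4×40 + 32
  40 = 1×32 + 8
  32 = 4×8
so gcd(192, 40) = 8.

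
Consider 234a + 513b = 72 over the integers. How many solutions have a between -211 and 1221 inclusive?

25

gcd(513, 234):
  513 = 2×234 + 45
  234 = 5×45 + 9
  45 = 5×9
so gcd(513, 234) = 9.
Back-substitute for Bézout coefficients:
  9 = 234 - 5×45
  ... = 234×(11) + 513×(-5)
Scale by 8: particular solution (88, -40); reduce a mod 57: (31, -14).
General solution: a = 31 + 57t, b = -14 - 26t for integer t.
-211 ≤ 31 + 57t ≤ 1221 gives t ∈ [-4, 20], which is 25 values.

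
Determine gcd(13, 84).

gcd(84, 13):
  84 = 6×13 + 6
  13 = 2×6 + 1
  6 = 6×1
so gcd(84, 13) = 1.

1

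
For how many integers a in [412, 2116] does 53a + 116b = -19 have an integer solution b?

gcd(116, 53) = 1.
By Bézout, 53×(-35) + 116×(16) = 1.
Particular solution: (85, -39).
General solution: a = 85 + 116t, b = -39 - 53t for integer t.
412 ≤ 85 + 116t ≤ 2116 gives t ∈ [3, 17], which is 15 values.

15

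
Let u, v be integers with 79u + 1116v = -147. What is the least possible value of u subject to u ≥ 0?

gcd(1116, 79):
  1116 = 14*79 + 10
  79 = 7*10 + 9
  10 = 1*9 + 1
  9 = 9*1
so gcd(1116, 79) = 1.
1 divides -147, so solutions exist.
Back-substitute for Bézout coefficients:
  1 = 10 - 1*9
  ... = 79*(-113) + 1116*(8)
Scale by -147/1 = -147: (u₀, v₀) = (16611, -1176).
General solution: u = 16611 + 1116t, v = -1176 - 79t for integer t.
u ≥ 0: smallest is 16611 mod 1116 = 987 (at t = -14), with v = -70.

987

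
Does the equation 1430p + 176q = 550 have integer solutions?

yes

gcd(1430, 176):
  1430 = 8×176 + 22
  176 = 8×22
so gcd(1430, 176) = 22.
22 divides 550, so integer solutions exist.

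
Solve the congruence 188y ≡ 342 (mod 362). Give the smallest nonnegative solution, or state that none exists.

gcd(362, 188):
  362 = 1*188 + 174
  188 = 1*174 + 14
  174 = 12*14 + 6
  14 = 2*6 + 2
  6 = 3*2
so gcd(362, 188) = 2.
2 divides 342, so solutions exist.
Back-substitute for Bézout coefficients:
  2 = 14 - 2*6
  ... = 188*(52) + 362*(-27)
So 188*(52) ≡ 2 (mod 362); multiply by 171: y ≡ 8892 (mod 181).
Smallest nonnegative: y = 8892 mod 181 = 23.

23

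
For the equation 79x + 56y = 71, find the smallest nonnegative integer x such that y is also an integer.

25

gcd(79, 56) = 1  (79 = 1·56 + 23, 56 = 2·23 + 10, 23 = 2·10 + 3, 10 = 3·3 + 1, 3 = 3·1).
1 divides 71, so solutions exist.
Back-substituting, 79·(-17) + 56·(24) = 1.
Scale by 71/1 = 71: (x₀, y₀) = (-1207, 1704).
General solution: x = -1207 + 56t, y = 1704 - 79t for integer t.
x ≥ 0: smallest is -1207 mod 56 = 25 (at t = 22), with y = -34.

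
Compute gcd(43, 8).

1

gcd(43, 8):
  43 = 5*8 + 3
  8 = 2*3 + 2
  3 = 1*2 + 1
  2 = 2*1
so gcd(43, 8) = 1.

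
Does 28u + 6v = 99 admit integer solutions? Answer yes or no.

no

gcd(28, 6) = 2  (28 = 4*6 + 4, 6 = 1*4 + 2, 4 = 2*2).
2 does not divide 99 (remainder 1), so no integer solutions.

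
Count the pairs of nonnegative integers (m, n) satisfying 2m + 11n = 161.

7

gcd(11, 2):
  11 = 5·2 + 1
  2 = 2·1
so gcd(11, 2) = 1.
Back-substitute for Bézout coefficients:
  1 = 11 - 5·2
  ... = 2·(-5) + 11·(1)
Scale by 161: one solution is (-805, 161). Reduce m mod 11: (9, 13).
General: m = 9 + 11t, n = 13 - 2t.
m ≥ 0 ⇒ t ≥ 0; n ≥ 0 ⇒ t ≤ 6. So t ∈ [0, 6]: 7 solutions.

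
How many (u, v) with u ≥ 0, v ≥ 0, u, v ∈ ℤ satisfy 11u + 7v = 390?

gcd(11, 7):
  11 = 1×7 + 4
  7 = 1×4 + 3
  4 = 1×3 + 1
  3 = 3×1
so gcd(11, 7) = 1.
Back-substitute for Bézout coefficients:
  1 = 4 - 1×3
  ... = 11×(2) + 7×(-3)
Scale by 390: one solution is (780, -1170). Reduce u mod 7: (3, 51).
General: u = 3 + 7t, v = 51 - 11t.
u ≥ 0 ⇒ t ≥ 0; v ≥ 0 ⇒ t ≤ 4. So t ∈ [0, 4]: 5 solutions.

5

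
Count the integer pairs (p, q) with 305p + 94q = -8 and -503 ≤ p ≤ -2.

5

gcd(305, 94):
  305 = 3·94 + 23
  94 = 4·23 + 2
  23 = 11·2 + 1
  2 = 2·1
so gcd(305, 94) = 1.
Back-substitute for Bézout coefficients:
  1 = 23 - 11·2
  ... = 305·(45) + 94·(-146)
Scale by -8: particular solution (-360, 1168); reduce p mod 94: (16, -52).
General solution: p = 16 + 94t, q = -52 - 305t for integer t.
-503 ≤ 16 + 94t ≤ -2 gives t ∈ [-5, -1], which is 5 values.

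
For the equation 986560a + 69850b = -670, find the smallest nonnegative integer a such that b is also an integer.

gcd(986560, 69850) = 10.
10 divides -670, so solutions exist.
By Bézout, 986560*(3186) + 69850*(-44999) = 10.
Scale by -670/10 = -67: (a₀, b₀) = (-213462, 3014933).
General solution: a = -213462 + 6985t, b = 3014933 - 98656t for integer t.
a ≥ 0: smallest is -213462 mod 6985 = 3073 (at t = 31), with b = -43403.

3073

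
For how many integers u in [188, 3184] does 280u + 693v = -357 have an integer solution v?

30

gcd(693, 280) = 7  (693 = 2×280 + 133, 280 = 2×133 + 14, 133 = 9×14 + 7, 14 = 2×7).
Back-substituting, 280×(-47) + 693×(19) = 7.
Scale by -51: particular solution (2397, -969); reduce u mod 99: (21, -9).
General solution: u = 21 + 99t, v = -9 - 40t for integer t.
188 ≤ 21 + 99t ≤ 3184 gives t ∈ [2, 31], which is 30 values.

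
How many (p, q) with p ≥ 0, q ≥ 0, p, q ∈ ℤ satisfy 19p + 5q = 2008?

21

gcd(19, 5) = 1  (19 = 3×5 + 4, 5 = 1×4 + 1, 4 = 4×1).
Back-substituting, 19×(-1) + 5×(4) = 1.
Scale by 2008: one solution is (-2008, 8032). Reduce p mod 5: (2, 394).
General: p = 2 + 5t, q = 394 - 19t.
p ≥ 0 ⇒ t ≥ 0; q ≥ 0 ⇒ t ≤ 20. So t ∈ [0, 20]: 21 solutions.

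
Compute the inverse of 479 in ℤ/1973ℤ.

173

gcd(1973, 479) = 1  (1973 = 4*479 + 57, 479 = 8*57 + 23, 57 = 2*23 + 11, 23 = 2*11 + 1, 11 = 11*1).
Back-substituting, 479*(173) + 1973*(-42) = 1.
So 479*173 ≡ 1 (mod 1973), and 173 mod 1973 = 173.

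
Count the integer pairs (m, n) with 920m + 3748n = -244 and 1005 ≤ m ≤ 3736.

gcd(3748, 920) = 4  (3748 = 4·920 + 68, 920 = 13·68 + 36, 68 = 1·36 + 32, 36 = 1·32 + 4, 32 = 8·4).
Back-substituting, 920·(110) + 3748·(-27) = 4.
Scale by -61: particular solution (-6710, 1647); reduce m mod 937: (786, -193).
General solution: m = 786 + 937t, n = -193 - 230t for integer t.
1005 ≤ 786 + 937t ≤ 3736 gives t ∈ [1, 3], which is 3 values.

3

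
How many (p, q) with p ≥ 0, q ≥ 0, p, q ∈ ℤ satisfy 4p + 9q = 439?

12

gcd(9, 4) = 1  (9 = 2*4 + 1, 4 = 4*1).
Back-substituting, 4*(-2) + 9*(1) = 1.
Scale by 439: one solution is (-878, 439). Reduce p mod 9: (4, 47).
General: p = 4 + 9t, q = 47 - 4t.
p ≥ 0 ⇒ t ≥ 0; q ≥ 0 ⇒ t ≤ 11. So t ∈ [0, 11]: 12 solutions.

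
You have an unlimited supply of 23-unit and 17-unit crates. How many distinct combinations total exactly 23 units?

Need nonnegative integers with 23j + 17k = 23.
gcd(23, 17) = 1, and 23·(3) + 17·(-4) = 1.
So (j₀, k₀) = (69, -92); general j = 69 + 17t, k = -92 - 23t.
j ≥ 0 ⇒ t ≥ -4; k ≥ 0 ⇒ t ≤ -4. That's 1 value of t.

1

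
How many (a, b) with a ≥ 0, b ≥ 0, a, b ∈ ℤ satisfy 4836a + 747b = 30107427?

gcd(4836, 747):
  4836 = 6*747 + 354
  747 = 2*354 + 39
  354 = 9*39 + 3
  39 = 13*3
so gcd(4836, 747) = 3.
Back-substitute for Bézout coefficients:
  3 = 354 - 9*39
  ... = 4836*(19) + 747*(-123)
Scale by 10035809: one solution is (190680371, -1234404507). Reduce a mod 249: (155, 39301).
General: a = 155 + 249t, b = 39301 - 1612t.
a ≥ 0 ⇒ t ≥ 0; b ≥ 0 ⇒ t ≤ 24. So t ∈ [0, 24]: 25 solutions.

25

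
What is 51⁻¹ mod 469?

46

gcd(469, 51):
  469 = 9×51 + 10
  51 = 5×10 + 1
  10 = 10×1
so gcd(469, 51) = 1.
Back-substitute for Bézout coefficients:
  1 = 51 - 5×10
  ... = 51×(46) + 469×(-5)
So 51×46 ≡ 1 (mod 469), and 46 mod 469 = 46.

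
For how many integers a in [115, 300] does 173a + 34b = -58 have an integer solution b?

6

gcd(173, 34) = 1  (173 = 5*34 + 3, 34 = 11*3 + 1, 3 = 3*1).
Back-substituting, 173*(-11) + 34*(56) = 1.
Scale by -58: particular solution (638, -3248); reduce a mod 34: (26, -134).
General solution: a = 26 + 34t, b = -134 - 173t for integer t.
115 ≤ 26 + 34t ≤ 300 gives t ∈ [3, 8], which is 6 values.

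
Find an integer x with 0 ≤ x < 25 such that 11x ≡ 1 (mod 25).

gcd(25, 11):
  25 = 2·11 + 3
  11 = 3·3 + 2
  3 = 1·2 + 1
  2 = 2·1
so gcd(25, 11) = 1.
Back-substitute for Bézout coefficients:
  1 = 3 - 1·2
  ... = 11·(-9) + 25·(4)
So 11·-9 ≡ 1 (mod 25), and -9 mod 25 = 16.

16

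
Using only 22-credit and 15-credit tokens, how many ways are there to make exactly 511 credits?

Need nonnegative integers with 22j + 15k = 511.
gcd(22, 15) = 1, and 22·(-2) + 15·(3) = 1.
So (j₀, k₀) = (-1022, 1533); general j = -1022 + 15t, k = 1533 - 22t.
j ≥ 0 ⇒ t ≥ 69; k ≥ 0 ⇒ t ≤ 69. That's 1 value of t.

1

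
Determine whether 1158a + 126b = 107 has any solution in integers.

no

gcd(1158, 126) = 6  (1158 = 9×126 + 24, 126 = 5×24 + 6, 24 = 4×6).
6 does not divide 107 (remainder 5), so no integer solutions.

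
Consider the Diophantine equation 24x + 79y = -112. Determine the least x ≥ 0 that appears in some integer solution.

gcd(79, 24) = 1  (79 = 3*24 + 7, 24 = 3*7 + 3, 7 = 2*3 + 1, 3 = 3*1).
1 divides -112, so solutions exist.
Back-substituting, 24*(-23) + 79*(7) = 1.
Scale by -112/1 = -112: (x₀, y₀) = (2576, -784).
General solution: x = 2576 + 79t, y = -784 - 24t for integer t.
x ≥ 0: smallest is 2576 mod 79 = 48 (at t = -32), with y = -16.

48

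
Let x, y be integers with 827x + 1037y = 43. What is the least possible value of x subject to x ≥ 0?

gcd(1037, 827):
  1037 = 1×827 + 210
  827 = 3×210 + 197
  210 = 1×197 + 13
  197 = 15×13 + 2
  13 = 6×2 + 1
  2 = 2×1
so gcd(1037, 827) = 1.
1 divides 43, so solutions exist.
Back-substitute for Bézout coefficients:
  1 = 13 - 6×2
  ... = 827×(-479) + 1037×(382)
Scale by 43/1 = 43: (x₀, y₀) = (-20597, 16426).
General solution: x = -20597 + 1037t, y = 16426 - 827t for integer t.
x ≥ 0: smallest is -20597 mod 1037 = 143 (at t = 20), with y = -114.

143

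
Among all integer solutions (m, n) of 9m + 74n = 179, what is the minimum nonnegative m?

gcd(74, 9):
  74 = 8·9 + 2
  9 = 4·2 + 1
  2 = 2·1
so gcd(74, 9) = 1.
1 divides 179, so solutions exist.
Back-substitute for Bézout coefficients:
  1 = 9 - 4·2
  ... = 9·(33) + 74·(-4)
Scale by 179/1 = 179: (m₀, n₀) = (5907, -716).
General solution: m = 5907 + 74t, n = -716 - 9t for integer t.
m ≥ 0: smallest is 5907 mod 74 = 61 (at t = -79), with n = -5.

61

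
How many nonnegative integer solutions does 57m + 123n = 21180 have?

9

gcd(123, 57) = 3.
By Bézout, 57·(13) + 123·(-6) = 3.
One solution: (22, 162).
General: m = 22 + 41t, n = 162 - 19t.
m ≥ 0 ⇒ t ≥ 0; n ≥ 0 ⇒ t ≤ 8. So t ∈ [0, 8]: 9 solutions.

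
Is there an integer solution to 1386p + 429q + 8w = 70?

yes

gcd(1386, 429):
  1386 = 3*429 + 99
  429 = 4*99 + 33
  99 = 3*33
so gcd(1386, 429) = 33.
gcd(33, 8) = 1.
1 divides 70, so integer solutions exist.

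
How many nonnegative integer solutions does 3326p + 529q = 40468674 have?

gcd(3326, 529) = 1  (3326 = 6·529 + 152, 529 = 3·152 + 73, 152 = 2·73 + 6, 73 = 12·6 + 1, 6 = 6·1).
Back-substituting, 3326·(-87) + 529·(547) = 1.
Scale by 40468674: one solution is (-3520774638, 22136364678). Reduce p mod 529: (203, 75224).
General: p = 203 + 529t, q = 75224 - 3326t.
p ≥ 0 ⇒ t ≥ 0; q ≥ 0 ⇒ t ≤ 22. So t ∈ [0, 22]: 23 solutions.

23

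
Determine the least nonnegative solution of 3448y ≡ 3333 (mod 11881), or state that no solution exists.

5304

gcd(11881, 3448) = 1  (11881 = 3×3448 + 1537, 3448 = 2×1537 + 374, 1537 = 4×374 + 41, 374 = 9×41 + 5, 41 = 8×5 + 1, 5 = 5×1).
1 divides 3333, so solutions exist.
Back-substituting, 3448×(-2319) + 11881×(673) = 1.
So 3448×(-2319) ≡ 1 (mod 11881); multiply by 3333: y ≡ -7729227 (mod 11881).
Smallest nonnegative: y = -7729227 mod 11881 = 5304.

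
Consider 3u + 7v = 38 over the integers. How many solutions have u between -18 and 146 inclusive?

23

gcd(7, 3) = 1.
By Bézout, 3×(-2) + 7×(1) = 1.
Particular solution: (1, 5).
General solution: u = 1 + 7t, v = 5 - 3t for integer t.
-18 ≤ 1 + 7t ≤ 146 gives t ∈ [-2, 20], which is 23 values.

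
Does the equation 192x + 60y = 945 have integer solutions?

no

gcd(192, 60) = 12.
12 does not divide 945 (remainder 9), so no integer solutions.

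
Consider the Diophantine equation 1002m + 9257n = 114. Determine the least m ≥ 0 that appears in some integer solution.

gcd(9257, 1002):
  9257 = 9×1002 + 239
  1002 = 4×239 + 46
  239 = 5×46 + 9
  46 = 5×9 + 1
  9 = 9×1
so gcd(9257, 1002) = 1.
1 divides 114, so solutions exist.
Back-substitute for Bézout coefficients:
  1 = 46 - 5×9
  ... = 1002×(1007) + 9257×(-109)
Scale by 114/1 = 114: (m₀, n₀) = (114798, -12426).
General solution: m = 114798 + 9257t, n = -12426 - 1002t for integer t.
m ≥ 0: smallest is 114798 mod 9257 = 3714 (at t = -12), with n = -402.

3714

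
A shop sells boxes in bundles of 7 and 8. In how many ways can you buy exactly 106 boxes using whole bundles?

2

Need nonnegative integers with 7j + 8k = 106.
gcd(7, 8) = 1, and 7·(-1) + 8·(1) = 1.
So (j₀, k₀) = (-106, 106); general j = -106 + 8t, k = 106 - 7t.
j ≥ 0 ⇒ t ≥ 14; k ≥ 0 ⇒ t ≤ 15. That's 2 values of t.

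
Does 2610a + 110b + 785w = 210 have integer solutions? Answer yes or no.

yes

gcd(2610, 110) = 10.
gcd(10, 785) = 5.
5 divides 210, so integer solutions exist.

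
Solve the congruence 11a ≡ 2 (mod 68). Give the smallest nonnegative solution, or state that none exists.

gcd(68, 11) = 1  (68 = 6*11 + 2, 11 = 5*2 + 1, 2 = 2*1).
1 divides 2, so solutions exist.
Back-substituting, 11*(31) + 68*(-5) = 1.
So 11*(31) ≡ 1 (mod 68); multiply by 2: a ≡ 62 (mod 68).
Smallest nonnegative: a = 62 mod 68 = 62.

62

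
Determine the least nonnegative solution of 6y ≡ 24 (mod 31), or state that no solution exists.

4

gcd(31, 6) = 1.
1 divides 24, so solutions exist.
By Bézout, 6·(-5) + 31·(1) = 1.
So 6·(-5) ≡ 1 (mod 31); multiply by 24: y ≡ -120 (mod 31).
Smallest nonnegative: y = -120 mod 31 = 4.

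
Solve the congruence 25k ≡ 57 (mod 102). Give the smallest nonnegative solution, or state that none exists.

gcd(102, 25):
  102 = 4×25 + 2
  25 = 12×2 + 1
  2 = 2×1
so gcd(102, 25) = 1.
1 divides 57, so solutions exist.
Back-substitute for Bézout coefficients:
  1 = 25 - 12×2
  ... = 25×(49) + 102×(-12)
So 25×(49) ≡ 1 (mod 102); multiply by 57: k ≡ 2793 (mod 102).
Smallest nonnegative: k = 2793 mod 102 = 39.

39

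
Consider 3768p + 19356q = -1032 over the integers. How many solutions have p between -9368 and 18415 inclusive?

gcd(19356, 3768) = 12  (19356 = 5*3768 + 516, 3768 = 7*516 + 156, 516 = 3*156 + 48, 156 = 3*48 + 12, 48 = 4*12).
Back-substituting, 3768*(375) + 19356*(-73) = 12.
Scale by -86: particular solution (-32250, 6278); reduce p mod 1613: (10, -2).
General solution: p = 10 + 1613t, q = -2 - 314t for integer t.
-9368 ≤ 10 + 1613t ≤ 18415 gives t ∈ [-5, 11], which is 17 values.

17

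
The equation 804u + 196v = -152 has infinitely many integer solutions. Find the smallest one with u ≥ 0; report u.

12

gcd(804, 196):
  804 = 4*196 + 20
  196 = 9*20 + 16
  20 = 1*16 + 4
  16 = 4*4
so gcd(804, 196) = 4.
4 divides -152, so solutions exist.
Back-substitute for Bézout coefficients:
  4 = 20 - 1*16
  ... = 804*(10) + 196*(-41)
Scale by -152/4 = -38: (u₀, v₀) = (-380, 1558).
General solution: u = -380 + 49t, v = 1558 - 201t for integer t.
u ≥ 0: smallest is -380 mod 49 = 12 (at t = 8), with v = -50.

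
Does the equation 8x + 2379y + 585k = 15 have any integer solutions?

gcd(2379, 8):
  2379 = 297*8 + 3
  8 = 2*3 + 2
  3 = 1*2 + 1
  2 = 2*1
so gcd(2379, 8) = 1.
gcd(1, 585) = 1.
1 divides 15, so integer solutions exist.

yes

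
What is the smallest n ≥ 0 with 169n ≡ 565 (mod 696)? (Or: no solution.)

gcd(696, 169) = 1  (696 = 4·169 + 20, 169 = 8·20 + 9, 20 = 2·9 + 2, 9 = 4·2 + 1, 2 = 2·1).
1 divides 565, so solutions exist.
Back-substituting, 169·(313) + 696·(-76) = 1.
So 169·(313) ≡ 1 (mod 696); multiply by 565: n ≡ 176845 (mod 696).
Smallest nonnegative: n = 176845 mod 696 = 61.

61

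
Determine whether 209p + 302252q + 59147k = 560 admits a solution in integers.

no

gcd(302252, 209) = 19  (302252 = 1446×209 + 38, 209 = 5×38 + 19, 38 = 2×19).
gcd(19, 59147) = 19.
19 does not divide 560 (remainder 9), so no integer solutions.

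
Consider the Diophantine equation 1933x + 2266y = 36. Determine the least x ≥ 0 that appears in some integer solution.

1286

gcd(2266, 1933):
  2266 = 1·1933 + 333
  1933 = 5·333 + 268
  333 = 1·268 + 65
  268 = 4·65 + 8
  65 = 8·8 + 1
  8 = 8·1
so gcd(2266, 1933) = 1.
1 divides 36, so solutions exist.
Back-substitute for Bézout coefficients:
  1 = 65 - 8·8
  ... = 1933·(-279) + 2266·(238)
Scale by 36/1 = 36: (x₀, y₀) = (-10044, 8568).
General solution: x = -10044 + 2266t, y = 8568 - 1933t for integer t.
x ≥ 0: smallest is -10044 mod 2266 = 1286 (at t = 5), with y = -1097.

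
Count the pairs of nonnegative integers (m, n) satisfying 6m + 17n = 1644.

gcd(17, 6) = 1.
By Bézout, 6×(3) + 17×(-1) = 1.
One solution: (2, 96).
General: m = 2 + 17t, n = 96 - 6t.
m ≥ 0 ⇒ t ≥ 0; n ≥ 0 ⇒ t ≤ 16. So t ∈ [0, 16]: 17 solutions.

17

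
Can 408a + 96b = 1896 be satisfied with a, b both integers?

yes

gcd(408, 96) = 24  (408 = 4×96 + 24, 96 = 4×24).
24 divides 1896, so integer solutions exist.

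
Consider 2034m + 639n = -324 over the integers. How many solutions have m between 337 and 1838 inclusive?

gcd(2034, 639) = 9  (2034 = 3·639 + 117, 639 = 5·117 + 54, 117 = 2·54 + 9, 54 = 6·9).
Back-substituting, 2034·(11) + 639·(-35) = 9.
Scale by -36: particular solution (-396, 1260); reduce m mod 71: (30, -96).
General solution: m = 30 + 71t, n = -96 - 226t for integer t.
337 ≤ 30 + 71t ≤ 1838 gives t ∈ [5, 25], which is 21 values.

21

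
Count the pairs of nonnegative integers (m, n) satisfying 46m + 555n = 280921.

gcd(555, 46) = 1.
By Bézout, 46×(181) + 555×(-15) = 1.
One solution: (376, 475).
General: m = 376 + 555t, n = 475 - 46t.
m ≥ 0 ⇒ t ≥ 0; n ≥ 0 ⇒ t ≤ 10. So t ∈ [0, 10]: 11 solutions.

11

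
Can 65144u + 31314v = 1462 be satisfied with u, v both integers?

gcd(65144, 31314):
  65144 = 2×31314 + 2516
  31314 = 12×2516 + 1122
  2516 = 2×1122 + 272
  1122 = 4×272 + 34
  272 = 8×34
so gcd(65144, 31314) = 34.
34 divides 1462, so integer solutions exist.

yes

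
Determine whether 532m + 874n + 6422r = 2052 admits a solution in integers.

yes

gcd(874, 532) = 38.
gcd(38, 6422) = 38.
38 divides 2052, so integer solutions exist.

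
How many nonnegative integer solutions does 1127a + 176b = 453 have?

gcd(1127, 176):
  1127 = 6·176 + 71
  176 = 2·71 + 34
  71 = 2·34 + 3
  34 = 11·3 + 1
  3 = 3·1
so gcd(1127, 176) = 1.
Back-substitute for Bézout coefficients:
  1 = 34 - 11·3
  ... = 1127·(-57) + 176·(365)
Scale by 453: one solution is (-25821, 165345). Reduce a mod 176: (51, -324).
General: a = 51 + 176t, b = -324 - 1127t.
a ≥ 0 ⇒ t ≥ 0; b ≥ 0 ⇒ t ≤ -1. So t ∈ [0, -1]: 0 solutions.

0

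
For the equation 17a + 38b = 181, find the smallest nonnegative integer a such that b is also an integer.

gcd(38, 17):
  38 = 2·17 + 4
  17 = 4·4 + 1
  4 = 4·1
so gcd(38, 17) = 1.
1 divides 181, so solutions exist.
Back-substitute for Bézout coefficients:
  1 = 17 - 4·4
  ... = 17·(9) + 38·(-4)
Scale by 181/1 = 181: (a₀, b₀) = (1629, -724).
General solution: a = 1629 + 38t, b = -724 - 17t for integer t.
a ≥ 0: smallest is 1629 mod 38 = 33 (at t = -42), with b = -10.

33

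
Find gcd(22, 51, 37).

1

gcd(51, 22):
  51 = 2×22 + 7
  22 = 3×7 + 1
  7 = 7×1
so gcd(51, 22) = 1.
gcd(1, 37) = 1.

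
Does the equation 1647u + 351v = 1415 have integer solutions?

gcd(1647, 351) = 27  (1647 = 4×351 + 243, 351 = 1×243 + 108, 243 = 2×108 + 27, 108 = 4×27).
27 does not divide 1415 (remainder 11), so no integer solutions.

no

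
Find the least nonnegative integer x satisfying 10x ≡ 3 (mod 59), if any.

gcd(59, 10) = 1.
1 divides 3, so solutions exist.
By Bézout, 10·(6) + 59·(-1) = 1.
So 10·(6) ≡ 1 (mod 59); multiply by 3: x ≡ 18 (mod 59).
Smallest nonnegative: x = 18 mod 59 = 18.

18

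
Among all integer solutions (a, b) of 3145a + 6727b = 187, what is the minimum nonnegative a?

gcd(6727, 3145) = 1.
1 divides 187, so solutions exist.
By Bézout, 3145*(-2894) + 6727*(1353) = 1.
Scale by 187/1 = 187: (a₀, b₀) = (-541178, 253011).
General solution: a = -541178 + 6727t, b = 253011 - 3145t for integer t.
a ≥ 0: smallest is -541178 mod 6727 = 3709 (at t = 81), with b = -1734.

3709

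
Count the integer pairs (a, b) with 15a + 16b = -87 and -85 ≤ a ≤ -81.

0

gcd(16, 15) = 1  (16 = 1×15 + 1, 15 = 15×1).
Back-substituting, 15×(-1) + 16×(1) = 1.
Scale by -87: particular solution (87, -87); reduce a mod 16: (7, -12).
General solution: a = 7 + 16t, b = -12 - 15t for integer t.
-85 ≤ 7 + 16t ≤ -81 gives t ∈ [-5, -6], which is 0 values.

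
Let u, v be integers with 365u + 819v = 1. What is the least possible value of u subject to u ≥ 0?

92

gcd(819, 365) = 1.
1 divides 1, so solutions exist.
By Bézout, 365×(92) + 819×(-41) = 1.
Scale by 1/1 = 1: (u₀, v₀) = (92, -41).
General solution: u = 92 + 819t, v = -41 - 365t for integer t.
u ≥ 0: smallest is 92 mod 819 = 92 (at t = 0), with v = -41.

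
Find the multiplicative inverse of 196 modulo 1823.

gcd(1823, 196):
  1823 = 9·196 + 59
  196 = 3·59 + 19
  59 = 3·19 + 2
  19 = 9·2 + 1
  2 = 2·1
so gcd(1823, 196) = 1.
Back-substitute for Bézout coefficients:
  1 = 19 - 9·2
  ... = 196·(865) + 1823·(-93)
So 196·865 ≡ 1 (mod 1823), and 865 mod 1823 = 865.

865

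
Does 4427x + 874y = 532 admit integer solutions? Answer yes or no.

yes

gcd(4427, 874):
  4427 = 5·874 + 57
  874 = 15·57 + 19
  57 = 3·19
so gcd(4427, 874) = 19.
19 divides 532, so integer solutions exist.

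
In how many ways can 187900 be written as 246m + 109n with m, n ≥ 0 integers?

7

gcd(246, 109) = 1  (246 = 2·109 + 28, 109 = 3·28 + 25, 28 = 1·25 + 3, 25 = 8·3 + 1, 3 = 3·1).
Back-substituting, 246·(-35) + 109·(79) = 1.
Scale by 187900: one solution is (-6576500, 14844100). Reduce m mod 109: (15, 1690).
General: m = 15 + 109t, n = 1690 - 246t.
m ≥ 0 ⇒ t ≥ 0; n ≥ 0 ⇒ t ≤ 6. So t ∈ [0, 6]: 7 solutions.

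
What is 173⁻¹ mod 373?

69

gcd(373, 173):
  373 = 2*173 + 27
  173 = 6*27 + 11
  27 = 2*11 + 5
  11 = 2*5 + 1
  5 = 5*1
so gcd(373, 173) = 1.
Back-substitute for Bézout coefficients:
  1 = 11 - 2*5
  ... = 173*(69) + 373*(-32)
So 173*69 ≡ 1 (mod 373), and 69 mod 373 = 69.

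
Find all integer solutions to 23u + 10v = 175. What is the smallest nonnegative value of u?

5

gcd(23, 10) = 1  (23 = 2×10 + 3, 10 = 3×3 + 1, 3 = 3×1).
1 divides 175, so solutions exist.
Back-substituting, 23×(-3) + 10×(7) = 1.
Scale by 175/1 = 175: (u₀, v₀) = (-525, 1225).
General solution: u = -525 + 10t, v = 1225 - 23t for integer t.
u ≥ 0: smallest is -525 mod 10 = 5 (at t = 53), with v = 6.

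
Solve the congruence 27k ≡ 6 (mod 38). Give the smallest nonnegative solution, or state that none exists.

34

gcd(38, 27) = 1  (38 = 1·27 + 11, 27 = 2·11 + 5, 11 = 2·5 + 1, 5 = 5·1).
1 divides 6, so solutions exist.
Back-substituting, 27·(-7) + 38·(5) = 1.
So 27·(-7) ≡ 1 (mod 38); multiply by 6: k ≡ -42 (mod 38).
Smallest nonnegative: k = -42 mod 38 = 34.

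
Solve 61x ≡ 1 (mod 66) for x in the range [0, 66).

gcd(66, 61):
  66 = 1*61 + 5
  61 = 12*5 + 1
  5 = 5*1
so gcd(66, 61) = 1.
Back-substitute for Bézout coefficients:
  1 = 61 - 12*5
  ... = 61*(13) + 66*(-12)
So 61*13 ≡ 1 (mod 66), and 13 mod 66 = 13.

13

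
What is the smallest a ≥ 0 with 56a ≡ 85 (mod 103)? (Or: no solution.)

99

gcd(103, 56) = 1  (103 = 1·56 + 47, 56 = 1·47 + 9, 47 = 5·9 + 2, 9 = 4·2 + 1, 2 = 2·1).
1 divides 85, so solutions exist.
Back-substituting, 56·(46) + 103·(-25) = 1.
So 56·(46) ≡ 1 (mod 103); multiply by 85: a ≡ 3910 (mod 103).
Smallest nonnegative: a = 3910 mod 103 = 99.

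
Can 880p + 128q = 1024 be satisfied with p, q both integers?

gcd(880, 128) = 16  (880 = 6×128 + 112, 128 = 1×112 + 16, 112 = 7×16).
16 divides 1024, so integer solutions exist.

yes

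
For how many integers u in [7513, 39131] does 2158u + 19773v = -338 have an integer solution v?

gcd(19773, 2158):
  19773 = 9*2158 + 351
  2158 = 6*351 + 52
  351 = 6*52 + 39
  52 = 1*39 + 13
  39 = 3*13
so gcd(19773, 2158) = 13.
Back-substitute for Bézout coefficients:
  13 = 52 - 1*39
  ... = 2158*(394) + 19773*(-43)
Scale by -26: particular solution (-10244, 1118); reduce u mod 1521: (403, -44).
General solution: u = 403 + 1521t, v = -44 - 166t for integer t.
7513 ≤ 403 + 1521t ≤ 39131 gives t ∈ [5, 25], which is 21 values.

21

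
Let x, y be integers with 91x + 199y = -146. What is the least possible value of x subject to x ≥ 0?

64

gcd(199, 91) = 1.
1 divides -146, so solutions exist.
By Bézout, 91·(35) + 199·(-16) = 1.
Scale by -146/1 = -146: (x₀, y₀) = (-5110, 2336).
General solution: x = -5110 + 199t, y = 2336 - 91t for integer t.
x ≥ 0: smallest is -5110 mod 199 = 64 (at t = 26), with y = -30.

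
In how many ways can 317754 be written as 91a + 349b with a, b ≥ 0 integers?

gcd(349, 91) = 1.
By Bézout, 91·(-23) + 349·(6) = 1.
One solution: (67, 893).
General: a = 67 + 349t, b = 893 - 91t.
a ≥ 0 ⇒ t ≥ 0; b ≥ 0 ⇒ t ≤ 9. So t ∈ [0, 9]: 10 solutions.

10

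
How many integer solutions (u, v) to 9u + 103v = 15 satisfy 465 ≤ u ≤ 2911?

23

gcd(103, 9) = 1  (103 = 11·9 + 4, 9 = 2·4 + 1, 4 = 4·1).
Back-substituting, 9·(23) + 103·(-2) = 1.
Scale by 15: particular solution (345, -30); reduce u mod 103: (36, -3).
General solution: u = 36 + 103t, v = -3 - 9t for integer t.
465 ≤ 36 + 103t ≤ 2911 gives t ∈ [5, 27], which is 23 values.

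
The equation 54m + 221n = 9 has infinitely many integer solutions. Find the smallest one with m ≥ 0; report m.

37

gcd(221, 54) = 1  (221 = 4*54 + 5, 54 = 10*5 + 4, 5 = 1*4 + 1, 4 = 4*1).
1 divides 9, so solutions exist.
Back-substituting, 54*(-45) + 221*(11) = 1.
Scale by 9/1 = 9: (m₀, n₀) = (-405, 99).
General solution: m = -405 + 221t, n = 99 - 54t for integer t.
m ≥ 0: smallest is -405 mod 221 = 37 (at t = 2), with n = -9.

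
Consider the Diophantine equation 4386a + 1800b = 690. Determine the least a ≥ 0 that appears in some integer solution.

gcd(4386, 1800):
  4386 = 2×1800 + 786
  1800 = 2×786 + 228
  786 = 3×228 + 102
  228 = 2×102 + 24
  102 = 4×24 + 6
  24 = 4×6
so gcd(4386, 1800) = 6.
6 divides 690, so solutions exist.
Back-substitute for Bézout coefficients:
  6 = 102 - 4×24
  ... = 4386×(71) + 1800×(-173)
Scale by 690/6 = 115: (a₀, b₀) = (8165, -19895).
General solution: a = 8165 + 300t, b = -19895 - 731t for integer t.
a ≥ 0: smallest is 8165 mod 300 = 65 (at t = -27), with b = -158.

65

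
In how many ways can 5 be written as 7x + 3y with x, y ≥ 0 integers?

gcd(7, 3) = 1.
By Bézout, 7·(1) + 3·(-2) = 1.
One solution: (2, -3).
General: x = 2 + 3t, y = -3 - 7t.
x ≥ 0 ⇒ t ≥ 0; y ≥ 0 ⇒ t ≤ -1. So t ∈ [0, -1]: 0 solutions.

0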